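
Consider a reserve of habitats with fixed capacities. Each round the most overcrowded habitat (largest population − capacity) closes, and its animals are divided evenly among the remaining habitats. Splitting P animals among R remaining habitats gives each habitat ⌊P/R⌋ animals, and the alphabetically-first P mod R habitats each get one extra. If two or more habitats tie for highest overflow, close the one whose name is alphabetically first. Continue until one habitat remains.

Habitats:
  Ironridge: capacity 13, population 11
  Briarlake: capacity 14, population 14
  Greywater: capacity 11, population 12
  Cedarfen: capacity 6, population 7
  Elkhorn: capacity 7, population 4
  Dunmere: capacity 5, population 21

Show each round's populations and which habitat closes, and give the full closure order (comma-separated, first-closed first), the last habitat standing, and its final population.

Closure order: Dunmere, Briarlake, Cedarfen, Greywater, Elkhorn
Last habitat: Ironridge with 69 animals

Round 1: Briarlake=14 Cedarfen=7 Dunmere=21 Elkhorn=4 Greywater=12 Ironridge=11 → close Dunmere (overflow 16)
  21÷5 = 4 each, +1 to first 1
Round 2: Briarlake=19 Cedarfen=11 Elkhorn=8 Greywater=16 Ironridge=15 → close Briarlake (overflow 5)
  19÷4 = 4 each, +1 to first 3
Round 3: Cedarfen=16 Elkhorn=13 Greywater=21 Ironridge=19 → close Cedarfen (overflow 10)
  16÷3 = 5 each, +1 to first 1
Round 4: Elkhorn=19 Greywater=26 Ironridge=24 → close Greywater (overflow 15)
  26÷2 = 13 each, +1 to first 0
Round 5: Elkhorn=32 Ironridge=37 → close Elkhorn (overflow 25)
  32÷1 = 32 each, +1 to first 0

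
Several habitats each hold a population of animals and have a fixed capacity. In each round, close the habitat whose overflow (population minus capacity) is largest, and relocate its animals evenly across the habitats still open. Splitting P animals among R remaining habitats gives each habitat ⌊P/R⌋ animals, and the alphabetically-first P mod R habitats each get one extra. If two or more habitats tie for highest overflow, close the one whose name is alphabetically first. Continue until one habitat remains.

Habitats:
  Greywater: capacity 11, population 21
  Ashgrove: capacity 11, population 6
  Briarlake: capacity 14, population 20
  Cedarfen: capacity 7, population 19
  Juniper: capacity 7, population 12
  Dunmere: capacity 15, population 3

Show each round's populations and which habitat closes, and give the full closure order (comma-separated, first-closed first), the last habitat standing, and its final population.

Round 1: Ashgrove=6 Briarlake=20 Cedarfen=19 Dunmere=3 Greywater=21 Juniper=12 → close Cedarfen (overflow 12)
  19÷5 = 3 each, +1 to first 4
Round 2: Ashgrove=10 Briarlake=24 Dunmere=7 Greywater=25 Juniper=15 → close Greywater (overflow 14)
  25÷4 = 6 each, +1 to first 1
Round 3: Ashgrove=17 Briarlake=30 Dunmere=13 Juniper=21 → close Briarlake (overflow 16)
  30÷3 = 10 each, +1 to first 0
Round 4: Ashgrove=27 Dunmere=23 Juniper=31 → close Juniper (overflow 24)
  31÷2 = 15 each, +1 to first 1
Round 5: Ashgrove=43 Dunmere=38 → close Ashgrove (overflow 32)
  43÷1 = 43 each, +1 to first 0

Closure order: Cedarfen, Greywater, Briarlake, Juniper, Ashgrove
Last habitat: Dunmere with 81 animals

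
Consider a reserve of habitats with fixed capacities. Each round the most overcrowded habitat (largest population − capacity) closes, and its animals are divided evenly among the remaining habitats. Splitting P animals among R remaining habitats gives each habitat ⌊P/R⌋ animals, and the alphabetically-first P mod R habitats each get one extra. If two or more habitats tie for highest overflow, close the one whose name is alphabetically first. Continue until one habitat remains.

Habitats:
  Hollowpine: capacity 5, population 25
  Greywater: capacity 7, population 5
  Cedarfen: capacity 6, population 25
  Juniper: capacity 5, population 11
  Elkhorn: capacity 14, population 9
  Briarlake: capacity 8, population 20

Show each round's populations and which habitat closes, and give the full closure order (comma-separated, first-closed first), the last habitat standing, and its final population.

Closure order: Hollowpine, Cedarfen, Briarlake, Juniper, Greywater
Last habitat: Elkhorn with 95 animals

Round 1: Briarlake=20 Cedarfen=25 Elkhorn=9 Greywater=5 Hollowpine=25 Juniper=11 → close Hollowpine (overflow 20)
  25÷5 = 5 each, +1 to first 0
Round 2: Briarlake=25 Cedarfen=30 Elkhorn=14 Greywater=10 Juniper=16 → close Cedarfen (overflow 24)
  30÷4 = 7 each, +1 to first 2
Round 3: Briarlake=33 Elkhorn=22 Greywater=17 Juniper=23 → close Briarlake (overflow 25)
  33÷3 = 11 each, +1 to first 0
Round 4: Elkhorn=33 Greywater=28 Juniper=34 → close Juniper (overflow 29)
  34÷2 = 17 each, +1 to first 0
Round 5: Elkhorn=50 Greywater=45 → close Greywater (overflow 38)
  45÷1 = 45 each, +1 to first 0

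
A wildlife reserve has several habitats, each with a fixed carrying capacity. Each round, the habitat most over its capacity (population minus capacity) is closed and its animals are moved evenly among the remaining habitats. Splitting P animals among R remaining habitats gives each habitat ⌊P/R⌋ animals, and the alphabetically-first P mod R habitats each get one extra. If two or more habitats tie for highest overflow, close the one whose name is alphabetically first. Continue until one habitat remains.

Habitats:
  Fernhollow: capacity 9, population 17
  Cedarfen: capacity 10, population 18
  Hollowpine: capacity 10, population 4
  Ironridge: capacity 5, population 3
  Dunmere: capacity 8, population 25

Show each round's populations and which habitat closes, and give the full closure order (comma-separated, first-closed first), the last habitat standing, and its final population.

Round 1: Cedarfen=18 Dunmere=25 Fernhollow=17 Hollowpine=4 Ironridge=3 → close Dunmere (overflow 17)
  25÷4 = 6 each, +1 to first 1
Round 2: Cedarfen=25 Fernhollow=23 Hollowpine=10 Ironridge=9 → close Cedarfen (overflow 15)
  25÷3 = 8 each, +1 to first 1
Round 3: Fernhollow=32 Hollowpine=18 Ironridge=17 → close Fernhollow (overflow 23)
  32÷2 = 16 each, +1 to first 0
Round 4: Hollowpine=34 Ironridge=33 → close Ironridge (overflow 28)
  33÷1 = 33 each, +1 to first 0

Closure order: Dunmere, Cedarfen, Fernhollow, Ironridge
Last habitat: Hollowpine with 67 animals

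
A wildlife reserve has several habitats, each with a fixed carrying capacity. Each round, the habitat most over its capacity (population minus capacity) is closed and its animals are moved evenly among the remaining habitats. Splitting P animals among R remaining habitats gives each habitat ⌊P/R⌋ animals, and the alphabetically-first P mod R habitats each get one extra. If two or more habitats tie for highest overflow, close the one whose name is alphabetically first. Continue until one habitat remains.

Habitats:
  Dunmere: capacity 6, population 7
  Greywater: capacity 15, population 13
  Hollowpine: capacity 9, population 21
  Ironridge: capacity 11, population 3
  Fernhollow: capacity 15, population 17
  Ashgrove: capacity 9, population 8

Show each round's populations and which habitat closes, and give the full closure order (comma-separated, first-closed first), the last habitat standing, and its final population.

Closure order: Hollowpine, Fernhollow, Ashgrove, Dunmere, Greywater
Last habitat: Ironridge with 69 animals

Round 1: Ashgrove=8 Dunmere=7 Fernhollow=17 Greywater=13 Hollowpine=21 Ironridge=3 → close Hollowpine (overflow 12)
  21÷5 = 4 each, +1 to first 1
Round 2: Ashgrove=13 Dunmere=11 Fernhollow=21 Greywater=17 Ironridge=7 → close Fernhollow (overflow 6)
  21÷4 = 5 each, +1 to first 1
Round 3: Ashgrove=19 Dunmere=16 Greywater=22 Ironridge=12 → close Ashgrove (overflow 10)
  19÷3 = 6 each, +1 to first 1
Round 4: Dunmere=23 Greywater=28 Ironridge=18 → close Dunmere (overflow 17)
  23÷2 = 11 each, +1 to first 1
Round 5: Greywater=40 Ironridge=29 → close Greywater (overflow 25)
  40÷1 = 40 each, +1 to first 0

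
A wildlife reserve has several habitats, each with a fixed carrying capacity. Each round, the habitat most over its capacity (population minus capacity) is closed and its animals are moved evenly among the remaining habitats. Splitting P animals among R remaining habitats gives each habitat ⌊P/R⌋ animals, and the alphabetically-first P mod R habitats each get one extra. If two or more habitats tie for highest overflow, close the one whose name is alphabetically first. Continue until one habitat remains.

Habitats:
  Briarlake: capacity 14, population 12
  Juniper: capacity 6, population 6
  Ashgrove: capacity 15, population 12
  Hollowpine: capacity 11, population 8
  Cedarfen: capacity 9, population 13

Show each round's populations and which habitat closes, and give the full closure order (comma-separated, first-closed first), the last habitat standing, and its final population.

Round 1: Ashgrove=12 Briarlake=12 Cedarfen=13 Hollowpine=8 Juniper=6 → close Cedarfen (overflow 4)
  13÷4 = 3 each, +1 to first 1
Round 2: Ashgrove=16 Briarlake=15 Hollowpine=11 Juniper=9 → close Juniper (overflow 3)
  9÷3 = 3 each, +1 to first 0
Round 3: Ashgrove=19 Briarlake=18 Hollowpine=14 → close Ashgrove (overflow 4)
  19÷2 = 9 each, +1 to first 1
Round 4: Briarlake=28 Hollowpine=23 → close Briarlake (overflow 14)
  28÷1 = 28 each, +1 to first 0

Closure order: Cedarfen, Juniper, Ashgrove, Briarlake
Last habitat: Hollowpine with 51 animals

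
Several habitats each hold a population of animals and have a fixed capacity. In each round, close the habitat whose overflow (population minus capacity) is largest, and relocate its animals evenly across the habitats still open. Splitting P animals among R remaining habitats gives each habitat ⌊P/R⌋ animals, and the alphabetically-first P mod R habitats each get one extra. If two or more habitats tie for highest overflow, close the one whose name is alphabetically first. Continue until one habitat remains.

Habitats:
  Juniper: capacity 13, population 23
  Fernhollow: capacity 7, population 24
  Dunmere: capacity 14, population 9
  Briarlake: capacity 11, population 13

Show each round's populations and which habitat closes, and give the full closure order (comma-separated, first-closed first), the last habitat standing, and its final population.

Closure order: Fernhollow, Juniper, Briarlake
Last habitat: Dunmere with 69 animals

Round 1: Briarlake=13 Dunmere=9 Fernhollow=24 Juniper=23 → close Fernhollow (overflow 17)
  24÷3 = 8 each, +1 to first 0
Round 2: Briarlake=21 Dunmere=17 Juniper=31 → close Juniper (overflow 18)
  31÷2 = 15 each, +1 to first 1
Round 3: Briarlake=37 Dunmere=32 → close Briarlake (overflow 26)
  37÷1 = 37 each, +1 to first 0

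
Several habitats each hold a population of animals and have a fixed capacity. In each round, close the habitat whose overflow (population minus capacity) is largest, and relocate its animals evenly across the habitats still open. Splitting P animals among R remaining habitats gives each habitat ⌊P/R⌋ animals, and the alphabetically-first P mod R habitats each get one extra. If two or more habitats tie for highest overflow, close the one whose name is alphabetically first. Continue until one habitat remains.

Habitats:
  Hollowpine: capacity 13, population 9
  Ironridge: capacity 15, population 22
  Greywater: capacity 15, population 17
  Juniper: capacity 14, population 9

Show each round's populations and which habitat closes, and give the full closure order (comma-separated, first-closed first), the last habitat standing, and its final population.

Closure order: Ironridge, Greywater, Hollowpine
Last habitat: Juniper with 57 animals

Round 1: Greywater=17 Hollowpine=9 Ironridge=22 Juniper=9 → close Ironridge (overflow 7)
  22÷3 = 7 each, +1 to first 1
Round 2: Greywater=25 Hollowpine=16 Juniper=16 → close Greywater (overflow 10)
  25÷2 = 12 each, +1 to first 1
Round 3: Hollowpine=29 Juniper=28 → close Hollowpine (overflow 16)
  29÷1 = 29 each, +1 to first 0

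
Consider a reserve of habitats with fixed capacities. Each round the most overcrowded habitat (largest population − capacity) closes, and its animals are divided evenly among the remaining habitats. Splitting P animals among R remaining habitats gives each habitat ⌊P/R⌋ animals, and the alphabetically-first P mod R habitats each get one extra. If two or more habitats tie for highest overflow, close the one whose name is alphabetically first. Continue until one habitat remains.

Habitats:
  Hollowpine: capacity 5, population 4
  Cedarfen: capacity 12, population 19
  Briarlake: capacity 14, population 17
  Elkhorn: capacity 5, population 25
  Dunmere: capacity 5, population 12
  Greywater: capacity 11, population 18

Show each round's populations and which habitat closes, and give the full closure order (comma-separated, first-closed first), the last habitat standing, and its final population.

Round 1: Briarlake=17 Cedarfen=19 Dunmere=12 Elkhorn=25 Greywater=18 Hollowpine=4 → close Elkhorn (overflow 20)
  25÷5 = 5 each, +1 to first 0
Round 2: Briarlake=22 Cedarfen=24 Dunmere=17 Greywater=23 Hollowpine=9 → close Cedarfen (overflow 12)
  24÷4 = 6 each, +1 to first 0
Round 3: Briarlake=28 Dunmere=23 Greywater=29 Hollowpine=15 → close Dunmere (overflow 18)
  23÷3 = 7 each, +1 to first 2
Round 4: Briarlake=36 Greywater=37 Hollowpine=22 → close Greywater (overflow 26)
  37÷2 = 18 each, +1 to first 1
Round 5: Briarlake=55 Hollowpine=40 → close Briarlake (overflow 41)
  55÷1 = 55 each, +1 to first 0

Closure order: Elkhorn, Cedarfen, Dunmere, Greywater, Briarlake
Last habitat: Hollowpine with 95 animals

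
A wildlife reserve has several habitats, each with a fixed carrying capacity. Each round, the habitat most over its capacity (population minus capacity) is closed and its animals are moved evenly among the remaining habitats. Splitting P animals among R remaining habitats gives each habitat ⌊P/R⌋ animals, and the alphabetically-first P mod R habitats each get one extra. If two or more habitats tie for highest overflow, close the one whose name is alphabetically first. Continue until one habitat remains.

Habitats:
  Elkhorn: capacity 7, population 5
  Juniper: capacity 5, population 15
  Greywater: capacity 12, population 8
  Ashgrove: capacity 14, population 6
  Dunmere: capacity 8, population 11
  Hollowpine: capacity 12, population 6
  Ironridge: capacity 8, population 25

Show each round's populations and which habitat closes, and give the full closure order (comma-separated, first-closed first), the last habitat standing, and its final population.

Round 1: Ashgrove=6 Dunmere=11 Elkhorn=5 Greywater=8 Hollowpine=6 Ironridge=25 Juniper=15 → close Ironridge (overflow 17)
  25÷6 = 4 each, +1 to first 1
Round 2: Ashgrove=11 Dunmere=15 Elkhorn=9 Greywater=12 Hollowpine=10 Juniper=19 → close Juniper (overflow 14)
  19÷5 = 3 each, +1 to first 4
Round 3: Ashgrove=15 Dunmere=19 Elkhorn=13 Greywater=16 Hollowpine=13 → close Dunmere (overflow 11)
  19÷4 = 4 each, +1 to first 3
Round 4: Ashgrove=20 Elkhorn=18 Greywater=21 Hollowpine=17 → close Elkhorn (overflow 11)
  18÷3 = 6 each, +1 to first 0
Round 5: Ashgrove=26 Greywater=27 Hollowpine=23 → close Greywater (overflow 15)
  27÷2 = 13 each, +1 to first 1
Round 6: Ashgrove=40 Hollowpine=36 → close Ashgrove (overflow 26)
  40÷1 = 40 each, +1 to first 0

Closure order: Ironridge, Juniper, Dunmere, Elkhorn, Greywater, Ashgrove
Last habitat: Hollowpine with 76 animals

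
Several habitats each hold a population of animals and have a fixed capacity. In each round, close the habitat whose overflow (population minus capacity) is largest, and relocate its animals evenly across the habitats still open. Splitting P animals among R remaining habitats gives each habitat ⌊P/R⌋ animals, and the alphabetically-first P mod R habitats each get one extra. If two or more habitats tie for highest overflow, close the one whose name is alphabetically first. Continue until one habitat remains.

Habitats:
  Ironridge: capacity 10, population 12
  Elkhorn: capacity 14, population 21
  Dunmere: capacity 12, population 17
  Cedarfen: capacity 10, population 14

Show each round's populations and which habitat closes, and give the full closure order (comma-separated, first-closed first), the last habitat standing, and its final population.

Closure order: Elkhorn, Dunmere, Cedarfen
Last habitat: Ironridge with 64 animals

Round 1: Cedarfen=14 Dunmere=17 Elkhorn=21 Ironridge=12 → close Elkhorn (overflow 7)
  21÷3 = 7 each, +1 to first 0
Round 2: Cedarfen=21 Dunmere=24 Ironridge=19 → close Dunmere (overflow 12)
  24÷2 = 12 each, +1 to first 0
Round 3: Cedarfen=33 Ironridge=31 → close Cedarfen (overflow 23)
  33÷1 = 33 each, +1 to first 0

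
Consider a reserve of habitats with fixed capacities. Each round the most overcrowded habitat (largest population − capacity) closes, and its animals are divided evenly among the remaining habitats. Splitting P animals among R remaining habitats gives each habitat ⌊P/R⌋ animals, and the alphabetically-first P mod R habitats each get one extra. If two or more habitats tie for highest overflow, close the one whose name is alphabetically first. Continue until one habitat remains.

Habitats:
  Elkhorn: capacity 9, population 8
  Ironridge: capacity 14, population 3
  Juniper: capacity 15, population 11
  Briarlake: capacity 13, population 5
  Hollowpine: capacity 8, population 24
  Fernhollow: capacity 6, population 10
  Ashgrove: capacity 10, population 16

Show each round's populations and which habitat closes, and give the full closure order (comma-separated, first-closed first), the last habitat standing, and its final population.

Closure order: Hollowpine, Ashgrove, Fernhollow, Elkhorn, Juniper, Briarlake
Last habitat: Ironridge with 77 animals

Round 1: Ashgrove=16 Briarlake=5 Elkhorn=8 Fernhollow=10 Hollowpine=24 Ironridge=3 Juniper=11 → close Hollowpine (overflow 16)
  24÷6 = 4 each, +1 to first 0
Round 2: Ashgrove=20 Briarlake=9 Elkhorn=12 Fernhollow=14 Ironridge=7 Juniper=15 → close Ashgrove (overflow 10)
  20÷5 = 4 each, +1 to first 0
Round 3: Briarlake=13 Elkhorn=16 Fernhollow=18 Ironridge=11 Juniper=19 → close Fernhollow (overflow 12)
  18÷4 = 4 each, +1 to first 2
Round 4: Briarlake=18 Elkhorn=21 Ironridge=15 Juniper=23 → close Elkhorn (overflow 12)
  21÷3 = 7 each, +1 to first 0
Round 5: Briarlake=25 Ironridge=22 Juniper=30 → close Juniper (overflow 15)
  30÷2 = 15 each, +1 to first 0
Round 6: Briarlake=40 Ironridge=37 → close Briarlake (overflow 27)
  40÷1 = 40 each, +1 to first 0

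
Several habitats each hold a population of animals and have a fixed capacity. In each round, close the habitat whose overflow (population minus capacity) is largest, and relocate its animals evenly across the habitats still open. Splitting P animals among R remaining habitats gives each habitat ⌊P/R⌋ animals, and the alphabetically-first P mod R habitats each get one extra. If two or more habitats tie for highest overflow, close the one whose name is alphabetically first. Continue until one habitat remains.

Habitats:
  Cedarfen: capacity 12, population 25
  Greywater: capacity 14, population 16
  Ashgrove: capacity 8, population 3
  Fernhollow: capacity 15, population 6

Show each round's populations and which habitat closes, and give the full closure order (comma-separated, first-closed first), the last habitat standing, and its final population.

Closure order: Cedarfen, Greywater, Ashgrove
Last habitat: Fernhollow with 50 animals

Round 1: Ashgrove=3 Cedarfen=25 Fernhollow=6 Greywater=16 → close Cedarfen (overflow 13)
  25÷3 = 8 each, +1 to first 1
Round 2: Ashgrove=12 Fernhollow=14 Greywater=24 → close Greywater (overflow 10)
  24÷2 = 12 each, +1 to first 0
Round 3: Ashgrove=24 Fernhollow=26 → close Ashgrove (overflow 16)
  24÷1 = 24 each, +1 to first 0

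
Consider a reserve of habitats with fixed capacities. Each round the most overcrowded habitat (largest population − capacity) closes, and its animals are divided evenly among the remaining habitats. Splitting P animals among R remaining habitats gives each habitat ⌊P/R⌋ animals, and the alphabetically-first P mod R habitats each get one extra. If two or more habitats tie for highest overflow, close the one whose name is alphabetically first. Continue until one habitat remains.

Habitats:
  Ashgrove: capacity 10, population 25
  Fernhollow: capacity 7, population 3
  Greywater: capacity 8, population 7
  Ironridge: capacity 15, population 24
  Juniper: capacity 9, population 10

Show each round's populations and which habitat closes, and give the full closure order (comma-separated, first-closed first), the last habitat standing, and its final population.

Round 1: Ashgrove=25 Fernhollow=3 Greywater=7 Ironridge=24 Juniper=10 → close Ashgrove (overflow 15)
  25÷4 = 6 each, +1 to first 1
Round 2: Fernhollow=10 Greywater=13 Ironridge=30 Juniper=16 → close Ironridge (overflow 15)
  30÷3 = 10 each, +1 to first 0
Round 3: Fernhollow=20 Greywater=23 Juniper=26 → close Juniper (overflow 17)
  26÷2 = 13 each, +1 to first 0
Round 4: Fernhollow=33 Greywater=36 → close Greywater (overflow 28)
  36÷1 = 36 each, +1 to first 0

Closure order: Ashgrove, Ironridge, Juniper, Greywater
Last habitat: Fernhollow with 69 animals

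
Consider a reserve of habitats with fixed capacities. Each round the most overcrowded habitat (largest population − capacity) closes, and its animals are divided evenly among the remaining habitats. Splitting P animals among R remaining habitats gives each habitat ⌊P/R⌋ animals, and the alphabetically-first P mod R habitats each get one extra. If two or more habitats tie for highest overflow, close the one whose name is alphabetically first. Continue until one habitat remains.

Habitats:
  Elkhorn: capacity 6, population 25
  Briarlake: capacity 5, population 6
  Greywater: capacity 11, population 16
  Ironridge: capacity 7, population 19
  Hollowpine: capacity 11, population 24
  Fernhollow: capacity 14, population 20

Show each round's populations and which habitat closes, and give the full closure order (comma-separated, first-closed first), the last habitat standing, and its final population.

Round 1: Briarlake=6 Elkhorn=25 Fernhollow=20 Greywater=16 Hollowpine=24 Ironridge=19 → close Elkhorn (overflow 19)
  25÷5 = 5 each, +1 to first 0
Round 2: Briarlake=11 Fernhollow=25 Greywater=21 Hollowpine=29 Ironridge=24 → close Hollowpine (overflow 18)
  29÷4 = 7 each, +1 to first 1
Round 3: Briarlake=19 Fernhollow=32 Greywater=28 Ironridge=31 → close Ironridge (overflow 24)
  31÷3 = 10 each, +1 to first 1
Round 4: Briarlake=30 Fernhollow=42 Greywater=38 → close Fernhollow (overflow 28)
  42÷2 = 21 each, +1 to first 0
Round 5: Briarlake=51 Greywater=59 → close Greywater (overflow 48)
  59÷1 = 59 each, +1 to first 0

Closure order: Elkhorn, Hollowpine, Ironridge, Fernhollow, Greywater
Last habitat: Briarlake with 110 animals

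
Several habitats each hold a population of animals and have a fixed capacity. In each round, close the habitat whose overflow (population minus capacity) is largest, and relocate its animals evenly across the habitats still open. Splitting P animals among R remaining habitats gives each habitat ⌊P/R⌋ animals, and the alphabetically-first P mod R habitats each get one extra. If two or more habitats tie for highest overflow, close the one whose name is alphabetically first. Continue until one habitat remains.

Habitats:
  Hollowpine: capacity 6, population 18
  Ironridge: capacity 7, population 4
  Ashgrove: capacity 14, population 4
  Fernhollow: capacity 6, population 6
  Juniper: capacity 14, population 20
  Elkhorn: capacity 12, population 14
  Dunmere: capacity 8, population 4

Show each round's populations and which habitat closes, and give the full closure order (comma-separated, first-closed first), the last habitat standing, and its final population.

Round 1: Ashgrove=4 Dunmere=4 Elkhorn=14 Fernhollow=6 Hollowpine=18 Ironridge=4 Juniper=20 → close Hollowpine (overflow 12)
  18÷6 = 3 each, +1 to first 0
Round 2: Ashgrove=7 Dunmere=7 Elkhorn=17 Fernhollow=9 Ironridge=7 Juniper=23 → close Juniper (overflow 9)
  23÷5 = 4 each, +1 to first 3
Round 3: Ashgrove=12 Dunmere=12 Elkhorn=22 Fernhollow=13 Ironridge=11 → close Elkhorn (overflow 10)
  22÷4 = 5 each, +1 to first 2
Round 4: Ashgrove=18 Dunmere=18 Fernhollow=18 Ironridge=16 → close Fernhollow (overflow 12)
  18÷3 = 6 each, +1 to first 0
Round 5: Ashgrove=24 Dunmere=24 Ironridge=22 → close Dunmere (overflow 16)
  24÷2 = 12 each, +1 to first 0
Round 6: Ashgrove=36 Ironridge=34 → close Ironridge (overflow 27)
  34÷1 = 34 each, +1 to first 0

Closure order: Hollowpine, Juniper, Elkhorn, Fernhollow, Dunmere, Ironridge
Last habitat: Ashgrove with 70 animals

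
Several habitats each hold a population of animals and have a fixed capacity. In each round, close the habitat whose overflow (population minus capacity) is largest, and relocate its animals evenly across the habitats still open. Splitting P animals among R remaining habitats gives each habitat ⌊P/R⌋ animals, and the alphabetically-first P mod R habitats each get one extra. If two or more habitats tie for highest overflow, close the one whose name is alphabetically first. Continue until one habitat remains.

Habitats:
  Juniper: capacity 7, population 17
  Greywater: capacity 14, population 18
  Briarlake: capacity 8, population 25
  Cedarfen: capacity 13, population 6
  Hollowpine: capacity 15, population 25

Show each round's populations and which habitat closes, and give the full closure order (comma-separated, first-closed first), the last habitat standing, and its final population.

Closure order: Briarlake, Hollowpine, Juniper, Greywater
Last habitat: Cedarfen with 91 animals

Round 1: Briarlake=25 Cedarfen=6 Greywater=18 Hollowpine=25 Juniper=17 → close Briarlake (overflow 17)
  25÷4 = 6 each, +1 to first 1
Round 2: Cedarfen=13 Greywater=24 Hollowpine=31 Juniper=23 → close Hollowpine (overflow 16)
  31÷3 = 10 each, +1 to first 1
Round 3: Cedarfen=24 Greywater=34 Juniper=33 → close Juniper (overflow 26)
  33÷2 = 16 each, +1 to first 1
Round 4: Cedarfen=41 Greywater=50 → close Greywater (overflow 36)
  50÷1 = 50 each, +1 to first 0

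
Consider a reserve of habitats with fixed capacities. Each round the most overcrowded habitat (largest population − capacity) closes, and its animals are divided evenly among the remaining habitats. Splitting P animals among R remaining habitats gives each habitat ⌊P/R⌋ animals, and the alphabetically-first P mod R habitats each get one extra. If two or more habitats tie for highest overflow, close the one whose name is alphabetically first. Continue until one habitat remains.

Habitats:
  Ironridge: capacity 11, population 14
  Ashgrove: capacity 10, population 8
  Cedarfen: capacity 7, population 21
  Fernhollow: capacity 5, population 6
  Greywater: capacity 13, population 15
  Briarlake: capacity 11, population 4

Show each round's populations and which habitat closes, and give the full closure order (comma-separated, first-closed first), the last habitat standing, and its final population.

Round 1: Ashgrove=8 Briarlake=4 Cedarfen=21 Fernhollow=6 Greywater=15 Ironridge=14 → close Cedarfen (overflow 14)
  21÷5 = 4 each, +1 to first 1
Round 2: Ashgrove=13 Briarlake=8 Fernhollow=10 Greywater=19 Ironridge=18 → close Ironridge (overflow 7)
  18÷4 = 4 each, +1 to first 2
Round 3: Ashgrove=18 Briarlake=13 Fernhollow=14 Greywater=23 → close Greywater (overflow 10)
  23÷3 = 7 each, +1 to first 2
Round 4: Ashgrove=26 Briarlake=21 Fernhollow=21 → close Ashgrove (overflow 16)
  26÷2 = 13 each, +1 to first 0
Round 5: Briarlake=34 Fernhollow=34 → close Fernhollow (overflow 29)
  34÷1 = 34 each, +1 to first 0

Closure order: Cedarfen, Ironridge, Greywater, Ashgrove, Fernhollow
Last habitat: Briarlake with 68 animals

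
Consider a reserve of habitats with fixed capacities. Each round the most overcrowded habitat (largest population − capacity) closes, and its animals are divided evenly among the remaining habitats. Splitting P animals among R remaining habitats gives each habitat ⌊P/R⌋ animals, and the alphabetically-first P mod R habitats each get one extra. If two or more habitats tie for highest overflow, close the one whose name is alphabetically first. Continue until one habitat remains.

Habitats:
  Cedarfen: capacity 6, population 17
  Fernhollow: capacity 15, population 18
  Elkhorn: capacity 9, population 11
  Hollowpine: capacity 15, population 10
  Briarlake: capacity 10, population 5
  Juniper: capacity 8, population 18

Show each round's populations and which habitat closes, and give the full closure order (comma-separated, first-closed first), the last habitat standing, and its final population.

Round 1: Briarlake=5 Cedarfen=17 Elkhorn=11 Fernhollow=18 Hollowpine=10 Juniper=18 → close Cedarfen (overflow 11)
  17÷5 = 3 each, +1 to first 2
Round 2: Briarlake=9 Elkhorn=15 Fernhollow=21 Hollowpine=13 Juniper=21 → close Juniper (overflow 13)
  21÷4 = 5 each, +1 to first 1
Round 3: Briarlake=15 Elkhorn=20 Fernhollow=26 Hollowpine=18 → close Elkhorn (overflow 11)
  20÷3 = 6 each, +1 to first 2
Round 4: Briarlake=22 Fernhollow=33 Hollowpine=24 → close Fernhollow (overflow 18)
  33÷2 = 16 each, +1 to first 1
Round 5: Briarlake=39 Hollowpine=40 → close Briarlake (overflow 29)
  39÷1 = 39 each, +1 to first 0

Closure order: Cedarfen, Juniper, Elkhorn, Fernhollow, Briarlake
Last habitat: Hollowpine with 79 animals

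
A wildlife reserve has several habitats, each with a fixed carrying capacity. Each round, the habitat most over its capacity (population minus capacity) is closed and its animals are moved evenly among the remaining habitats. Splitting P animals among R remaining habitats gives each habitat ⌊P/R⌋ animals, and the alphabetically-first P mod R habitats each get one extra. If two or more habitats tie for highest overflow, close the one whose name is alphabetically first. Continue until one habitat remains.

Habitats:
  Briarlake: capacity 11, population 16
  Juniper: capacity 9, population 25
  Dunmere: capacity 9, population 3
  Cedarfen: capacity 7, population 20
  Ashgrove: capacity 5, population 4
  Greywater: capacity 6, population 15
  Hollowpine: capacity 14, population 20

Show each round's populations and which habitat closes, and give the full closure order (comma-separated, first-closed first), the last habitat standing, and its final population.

Round 1: Ashgrove=4 Briarlake=16 Cedarfen=20 Dunmere=3 Greywater=15 Hollowpine=20 Juniper=25 → close Juniper (overflow 16)
  25÷6 = 4 each, +1 to first 1
Round 2: Ashgrove=9 Briarlake=20 Cedarfen=24 Dunmere=7 Greywater=19 Hollowpine=24 → close Cedarfen (overflow 17)
  24÷5 = 4 each, +1 to first 4
Round 3: Ashgrove=14 Briarlake=25 Dunmere=12 Greywater=24 Hollowpine=28 → close Greywater (overflow 18)
  24÷4 = 6 each, +1 to first 0
Round 4: Ashgrove=20 Briarlake=31 Dunmere=18 Hollowpine=34 → close Briarlake (overflow 20)
  31÷3 = 10 each, +1 to first 1
Round 5: Ashgrove=31 Dunmere=28 Hollowpine=44 → close Hollowpine (overflow 30)
  44÷2 = 22 each, +1 to first 0
Round 6: Ashgrove=53 Dunmere=50 → close Ashgrove (overflow 48)
  53÷1 = 53 each, +1 to first 0

Closure order: Juniper, Cedarfen, Greywater, Briarlake, Hollowpine, Ashgrove
Last habitat: Dunmere with 103 animals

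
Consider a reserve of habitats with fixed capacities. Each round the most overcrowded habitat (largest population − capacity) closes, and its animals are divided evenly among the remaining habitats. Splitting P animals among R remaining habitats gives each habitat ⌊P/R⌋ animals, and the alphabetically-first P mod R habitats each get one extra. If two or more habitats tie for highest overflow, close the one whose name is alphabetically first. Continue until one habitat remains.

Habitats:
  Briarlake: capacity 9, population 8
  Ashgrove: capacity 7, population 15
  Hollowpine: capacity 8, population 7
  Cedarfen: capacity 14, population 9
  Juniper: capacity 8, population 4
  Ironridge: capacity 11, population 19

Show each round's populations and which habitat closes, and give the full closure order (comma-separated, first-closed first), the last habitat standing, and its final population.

Closure order: Ashgrove, Ironridge, Briarlake, Hollowpine, Cedarfen
Last habitat: Juniper with 62 animals

Round 1: Ashgrove=15 Briarlake=8 Cedarfen=9 Hollowpine=7 Ironridge=19 Juniper=4 → close Ashgrove (overflow 8)
  15÷5 = 3 each, +1 to first 0
Round 2: Briarlake=11 Cedarfen=12 Hollowpine=10 Ironridge=22 Juniper=7 → close Ironridge (overflow 11)
  22÷4 = 5 each, +1 to first 2
Round 3: Briarlake=17 Cedarfen=18 Hollowpine=15 Juniper=12 → close Briarlake (overflow 8)
  17÷3 = 5 each, +1 to first 2
Round 4: Cedarfen=24 Hollowpine=21 Juniper=17 → close Hollowpine (overflow 13)
  21÷2 = 10 each, +1 to first 1
Round 5: Cedarfen=35 Juniper=27 → close Cedarfen (overflow 21)
  35÷1 = 35 each, +1 to first 0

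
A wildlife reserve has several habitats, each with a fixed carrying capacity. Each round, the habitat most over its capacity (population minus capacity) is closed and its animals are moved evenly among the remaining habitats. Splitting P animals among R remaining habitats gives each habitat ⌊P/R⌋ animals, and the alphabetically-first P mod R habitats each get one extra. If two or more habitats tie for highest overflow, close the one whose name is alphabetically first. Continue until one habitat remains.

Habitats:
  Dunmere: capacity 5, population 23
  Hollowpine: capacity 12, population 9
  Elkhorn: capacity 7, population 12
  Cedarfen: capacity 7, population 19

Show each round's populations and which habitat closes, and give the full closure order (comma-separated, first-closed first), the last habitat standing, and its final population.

Closure order: Dunmere, Cedarfen, Elkhorn
Last habitat: Hollowpine with 63 animals

Round 1: Cedarfen=19 Dunmere=23 Elkhorn=12 Hollowpine=9 → close Dunmere (overflow 18)
  23÷3 = 7 each, +1 to first 2
Round 2: Cedarfen=27 Elkhorn=20 Hollowpine=16 → close Cedarfen (overflow 20)
  27÷2 = 13 each, +1 to first 1
Round 3: Elkhorn=34 Hollowpine=29 → close Elkhorn (overflow 27)
  34÷1 = 34 each, +1 to first 0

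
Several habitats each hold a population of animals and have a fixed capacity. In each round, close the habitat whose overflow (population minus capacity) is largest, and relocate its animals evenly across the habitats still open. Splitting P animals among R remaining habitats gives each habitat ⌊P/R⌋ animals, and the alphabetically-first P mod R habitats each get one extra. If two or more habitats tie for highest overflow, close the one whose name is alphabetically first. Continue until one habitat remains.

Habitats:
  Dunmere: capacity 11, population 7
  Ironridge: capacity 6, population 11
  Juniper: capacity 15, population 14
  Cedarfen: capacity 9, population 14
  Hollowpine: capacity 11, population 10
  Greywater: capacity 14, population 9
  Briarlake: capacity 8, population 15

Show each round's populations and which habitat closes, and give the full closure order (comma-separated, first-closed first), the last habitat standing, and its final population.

Closure order: Briarlake, Cedarfen, Ironridge, Hollowpine, Dunmere, Juniper
Last habitat: Greywater with 80 animals

Round 1: Briarlake=15 Cedarfen=14 Dunmere=7 Greywater=9 Hollowpine=10 Ironridge=11 Juniper=14 → close Briarlake (overflow 7)
  15÷6 = 2 each, +1 to first 3
Round 2: Cedarfen=17 Dunmere=10 Greywater=12 Hollowpine=12 Ironridge=13 Juniper=16 → close Cedarfen (overflow 8)
  17÷5 = 3 each, +1 to first 2
Round 3: Dunmere=14 Greywater=16 Hollowpine=15 Ironridge=16 Juniper=19 → close Ironridge (overflow 10)
  16÷4 = 4 each, +1 to first 0
Round 4: Dunmere=18 Greywater=20 Hollowpine=19 Juniper=23 → close Hollowpine (overflow 8)
  19÷3 = 6 each, +1 to first 1
Round 5: Dunmere=25 Greywater=26 Juniper=29 → close Dunmere (overflow 14)
  25÷2 = 12 each, +1 to first 1
Round 6: Greywater=39 Juniper=41 → close Juniper (overflow 26)
  41÷1 = 41 each, +1 to first 0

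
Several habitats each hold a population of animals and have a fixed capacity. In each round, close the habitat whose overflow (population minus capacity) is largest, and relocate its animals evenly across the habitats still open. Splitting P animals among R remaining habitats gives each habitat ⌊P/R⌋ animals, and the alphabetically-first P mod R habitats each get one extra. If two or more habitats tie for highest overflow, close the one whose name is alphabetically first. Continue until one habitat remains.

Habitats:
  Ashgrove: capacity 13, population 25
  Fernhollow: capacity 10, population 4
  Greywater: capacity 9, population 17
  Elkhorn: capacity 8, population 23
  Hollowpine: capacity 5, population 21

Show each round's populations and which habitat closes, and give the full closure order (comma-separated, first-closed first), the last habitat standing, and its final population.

Round 1: Ashgrove=25 Elkhorn=23 Fernhollow=4 Greywater=17 Hollowpine=21 → close Hollowpine (overflow 16)
  21÷4 = 5 each, +1 to first 1
Round 2: Ashgrove=31 Elkhorn=28 Fernhollow=9 Greywater=22 → close Elkhorn (overflow 20)
  28÷3 = 9 each, +1 to first 1
Round 3: Ashgrove=41 Fernhollow=18 Greywater=31 → close Ashgrove (overflow 28)
  41÷2 = 20 each, +1 to first 1
Round 4: Fernhollow=39 Greywater=51 → close Greywater (overflow 42)
  51÷1 = 51 each, +1 to first 0

Closure order: Hollowpine, Elkhorn, Ashgrove, Greywater
Last habitat: Fernhollow with 90 animals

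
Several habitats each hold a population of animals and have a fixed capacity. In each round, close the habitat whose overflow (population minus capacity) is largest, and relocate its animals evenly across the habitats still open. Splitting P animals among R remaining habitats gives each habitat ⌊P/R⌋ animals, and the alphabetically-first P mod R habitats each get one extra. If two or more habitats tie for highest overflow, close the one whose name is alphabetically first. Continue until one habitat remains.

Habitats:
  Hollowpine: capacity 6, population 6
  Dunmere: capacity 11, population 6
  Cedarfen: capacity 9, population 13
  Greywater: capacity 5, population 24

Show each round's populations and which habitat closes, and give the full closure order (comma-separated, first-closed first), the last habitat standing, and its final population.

Closure order: Greywater, Cedarfen, Hollowpine
Last habitat: Dunmere with 49 animals

Round 1: Cedarfen=13 Dunmere=6 Greywater=24 Hollowpine=6 → close Greywater (overflow 19)
  24÷3 = 8 each, +1 to first 0
Round 2: Cedarfen=21 Dunmere=14 Hollowpine=14 → close Cedarfen (overflow 12)
  21÷2 = 10 each, +1 to first 1
Round 3: Dunmere=25 Hollowpine=24 → close Hollowpine (overflow 18)
  24÷1 = 24 each, +1 to first 0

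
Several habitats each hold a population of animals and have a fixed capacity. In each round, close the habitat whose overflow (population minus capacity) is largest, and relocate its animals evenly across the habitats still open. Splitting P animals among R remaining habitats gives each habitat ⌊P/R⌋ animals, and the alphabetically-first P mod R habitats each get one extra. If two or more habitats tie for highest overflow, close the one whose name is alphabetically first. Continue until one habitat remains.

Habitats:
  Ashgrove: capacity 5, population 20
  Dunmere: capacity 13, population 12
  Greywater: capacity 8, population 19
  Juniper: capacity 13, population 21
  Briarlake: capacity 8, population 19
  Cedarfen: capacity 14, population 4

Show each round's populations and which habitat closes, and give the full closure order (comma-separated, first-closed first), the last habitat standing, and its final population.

Closure order: Ashgrove, Briarlake, Greywater, Juniper, Dunmere
Last habitat: Cedarfen with 95 animals

Round 1: Ashgrove=20 Briarlake=19 Cedarfen=4 Dunmere=12 Greywater=19 Juniper=21 → close Ashgrove (overflow 15)
  20÷5 = 4 each, +1 to first 0
Round 2: Briarlake=23 Cedarfen=8 Dunmere=16 Greywater=23 Juniper=25 → close Briarlake (overflow 15)
  23÷4 = 5 each, +1 to first 3
Round 3: Cedarfen=14 Dunmere=22 Greywater=29 Juniper=30 → close Greywater (overflow 21)
  29÷3 = 9 each, +1 to first 2
Round 4: Cedarfen=24 Dunmere=32 Juniper=39 → close Juniper (overflow 26)
  39÷2 = 19 each, +1 to first 1
Round 5: Cedarfen=44 Dunmere=51 → close Dunmere (overflow 38)
  51÷1 = 51 each, +1 to first 0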